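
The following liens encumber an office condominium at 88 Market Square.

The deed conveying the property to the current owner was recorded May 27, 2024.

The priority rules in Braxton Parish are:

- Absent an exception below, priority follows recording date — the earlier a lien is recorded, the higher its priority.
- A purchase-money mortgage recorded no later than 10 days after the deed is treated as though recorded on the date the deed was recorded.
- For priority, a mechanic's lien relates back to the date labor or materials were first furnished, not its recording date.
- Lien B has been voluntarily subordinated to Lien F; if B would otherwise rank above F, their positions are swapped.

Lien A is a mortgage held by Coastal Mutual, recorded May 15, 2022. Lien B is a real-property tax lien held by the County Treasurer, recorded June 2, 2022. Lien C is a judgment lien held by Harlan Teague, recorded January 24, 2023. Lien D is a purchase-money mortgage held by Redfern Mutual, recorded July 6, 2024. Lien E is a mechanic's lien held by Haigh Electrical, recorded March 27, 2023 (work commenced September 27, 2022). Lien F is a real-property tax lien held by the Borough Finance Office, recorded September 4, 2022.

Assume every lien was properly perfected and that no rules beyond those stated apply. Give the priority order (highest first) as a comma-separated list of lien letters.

Effective dates: D missed the 10-day window (40 days after the deed), so its recording date stands; E relates back to September 27, 2022 (work commenced).
Ordering by effective date: A (May 15, 2022), B (June 2, 2022), F (September 4, 2022), E (September 27, 2022), C (January 24, 2023), D (July 6, 2024).
Because B would otherwise rank above F, the subordination swaps them.

A, F, B, E, C, D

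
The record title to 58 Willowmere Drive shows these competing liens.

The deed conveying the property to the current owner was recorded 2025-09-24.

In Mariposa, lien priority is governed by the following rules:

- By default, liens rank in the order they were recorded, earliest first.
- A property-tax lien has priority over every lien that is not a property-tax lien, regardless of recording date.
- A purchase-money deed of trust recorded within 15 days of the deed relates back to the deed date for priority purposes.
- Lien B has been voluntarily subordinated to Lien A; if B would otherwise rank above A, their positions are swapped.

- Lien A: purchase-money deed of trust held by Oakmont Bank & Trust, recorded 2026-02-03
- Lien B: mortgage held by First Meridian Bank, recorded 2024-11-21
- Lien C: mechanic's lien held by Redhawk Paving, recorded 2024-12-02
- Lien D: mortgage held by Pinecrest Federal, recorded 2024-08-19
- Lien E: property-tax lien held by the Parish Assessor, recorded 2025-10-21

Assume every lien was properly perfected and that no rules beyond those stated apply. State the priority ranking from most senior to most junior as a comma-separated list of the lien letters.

E, D, A, C, B

Adjusting effective dates: A missed the 15-day window (132 days after the deed), so its recording date stands.
E, as a property-tax lien, has superpriority and ranks first.
Remaining liens by effective date: D (2024-08-19), B (2024-11-21), C (2024-12-02), A (2026-02-03).
B would otherwise be senior to A, so under the subordination agreement B and A exchange positions.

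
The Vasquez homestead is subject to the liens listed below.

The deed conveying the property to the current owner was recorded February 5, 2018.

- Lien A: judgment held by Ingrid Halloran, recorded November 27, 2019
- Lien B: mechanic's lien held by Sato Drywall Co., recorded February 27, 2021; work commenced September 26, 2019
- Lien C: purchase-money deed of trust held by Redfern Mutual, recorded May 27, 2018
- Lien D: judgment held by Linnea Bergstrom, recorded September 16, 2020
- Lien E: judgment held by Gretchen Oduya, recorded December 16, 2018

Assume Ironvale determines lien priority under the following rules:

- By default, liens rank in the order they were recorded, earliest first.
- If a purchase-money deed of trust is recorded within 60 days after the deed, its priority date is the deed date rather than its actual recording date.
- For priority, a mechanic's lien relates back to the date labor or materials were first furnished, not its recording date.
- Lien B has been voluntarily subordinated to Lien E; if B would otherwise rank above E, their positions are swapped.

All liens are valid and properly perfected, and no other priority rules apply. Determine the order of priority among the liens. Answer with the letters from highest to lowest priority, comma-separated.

C, E, B, A, D

First, effective dates: B relates back to September 26, 2019 (work commenced); C was recorded 111 days after the deed, outside the 60-day window, so it keeps its recording date.
Sorted by effective date: C (May 27, 2018), E (December 16, 2018), B (September 26, 2019), A (November 27, 2019), D (September 16, 2020).
B already ranks below E; the subordination has no effect.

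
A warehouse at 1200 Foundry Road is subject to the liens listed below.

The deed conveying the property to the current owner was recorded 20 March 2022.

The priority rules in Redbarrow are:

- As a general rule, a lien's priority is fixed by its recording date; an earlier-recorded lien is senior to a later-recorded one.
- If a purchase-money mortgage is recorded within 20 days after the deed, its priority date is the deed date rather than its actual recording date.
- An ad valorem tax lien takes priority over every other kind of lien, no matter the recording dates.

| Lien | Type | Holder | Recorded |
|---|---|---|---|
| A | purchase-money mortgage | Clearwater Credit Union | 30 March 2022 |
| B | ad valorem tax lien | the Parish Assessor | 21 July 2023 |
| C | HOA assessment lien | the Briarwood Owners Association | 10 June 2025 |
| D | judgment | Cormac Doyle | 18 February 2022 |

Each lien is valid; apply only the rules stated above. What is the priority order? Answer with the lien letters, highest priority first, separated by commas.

Effective dates after the stated exceptions: A was recorded within the 20-day window, so its effective date is the deed date 20 March 2022.
B is an ad valorem tax lien, so it outranks all other liens regardless of date.
Ordering the rest by effective date: D (18 February 2022), A (20 March 2022), C (10 June 2025).

B, D, A, C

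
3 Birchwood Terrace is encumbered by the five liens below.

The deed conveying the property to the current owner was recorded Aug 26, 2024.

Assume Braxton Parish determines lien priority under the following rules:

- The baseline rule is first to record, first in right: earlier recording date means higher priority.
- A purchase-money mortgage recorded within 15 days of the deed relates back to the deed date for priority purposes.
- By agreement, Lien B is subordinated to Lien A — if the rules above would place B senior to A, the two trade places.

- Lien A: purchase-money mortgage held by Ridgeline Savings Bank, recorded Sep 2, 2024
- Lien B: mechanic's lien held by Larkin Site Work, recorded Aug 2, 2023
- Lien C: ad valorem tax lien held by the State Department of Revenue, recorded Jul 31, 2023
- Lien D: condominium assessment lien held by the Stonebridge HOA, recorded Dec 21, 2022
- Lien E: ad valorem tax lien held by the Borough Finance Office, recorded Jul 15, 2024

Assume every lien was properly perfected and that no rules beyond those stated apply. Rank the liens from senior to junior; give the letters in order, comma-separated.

D, C, A, E, B

Effective dates after the stated exceptions: A relates back to the deed date Aug 26, 2024.
By effective date: D (Dec 21, 2022), C (Jul 31, 2023), B (Aug 2, 2023), E (Jul 15, 2024), A (Aug 26, 2024).
B is senior to A before the subordination, so the two trade places.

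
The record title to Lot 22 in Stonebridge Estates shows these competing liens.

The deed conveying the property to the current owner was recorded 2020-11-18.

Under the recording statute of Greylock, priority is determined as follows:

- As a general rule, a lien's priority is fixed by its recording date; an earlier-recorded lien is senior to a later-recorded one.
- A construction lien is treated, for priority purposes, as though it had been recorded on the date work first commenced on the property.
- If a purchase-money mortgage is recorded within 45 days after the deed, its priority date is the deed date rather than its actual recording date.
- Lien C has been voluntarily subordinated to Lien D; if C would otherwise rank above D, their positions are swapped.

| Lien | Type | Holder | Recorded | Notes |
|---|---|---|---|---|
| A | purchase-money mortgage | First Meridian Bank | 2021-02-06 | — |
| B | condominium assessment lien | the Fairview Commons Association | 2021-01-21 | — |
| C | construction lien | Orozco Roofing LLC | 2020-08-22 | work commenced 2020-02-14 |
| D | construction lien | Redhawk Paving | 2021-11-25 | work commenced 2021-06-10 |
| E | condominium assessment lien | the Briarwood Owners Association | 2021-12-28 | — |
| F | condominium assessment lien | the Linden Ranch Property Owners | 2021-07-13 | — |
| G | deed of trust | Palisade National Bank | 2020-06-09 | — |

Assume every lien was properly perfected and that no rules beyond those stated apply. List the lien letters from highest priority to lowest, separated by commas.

Adjusting effective dates: A was recorded 80 days after the deed, outside the 45-day window, so it keeps its recording date; C relates back to 2020-02-14 (work commenced); D's effective date is 2021-06-10, when work began.
Ordering by effective date: C (2020-02-14), G (2020-06-09), B (2021-01-21), A (2021-02-06), D (2021-06-10), F (2021-07-13), E (2021-12-28).
C would otherwise be senior to D, so under the subordination agreement C and D exchange positions.

D, G, B, A, C, F, E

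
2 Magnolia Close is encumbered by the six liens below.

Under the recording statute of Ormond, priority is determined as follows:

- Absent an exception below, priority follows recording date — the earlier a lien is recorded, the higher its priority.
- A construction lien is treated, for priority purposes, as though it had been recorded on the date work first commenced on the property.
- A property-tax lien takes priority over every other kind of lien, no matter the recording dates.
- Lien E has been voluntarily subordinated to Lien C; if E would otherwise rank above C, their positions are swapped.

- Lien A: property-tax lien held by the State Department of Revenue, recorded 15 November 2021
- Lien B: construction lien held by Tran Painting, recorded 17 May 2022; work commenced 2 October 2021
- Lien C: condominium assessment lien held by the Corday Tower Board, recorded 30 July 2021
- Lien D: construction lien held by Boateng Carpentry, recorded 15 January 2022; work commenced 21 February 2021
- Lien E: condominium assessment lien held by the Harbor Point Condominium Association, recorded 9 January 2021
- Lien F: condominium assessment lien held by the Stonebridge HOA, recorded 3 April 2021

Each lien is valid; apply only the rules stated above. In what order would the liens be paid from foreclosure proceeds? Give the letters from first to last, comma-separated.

A, C, D, F, E, B

Effective dates after the stated exceptions: B is treated as recorded 2 October 2021, the work-commencement date; D's effective date is 21 February 2021, when work began.
A is a property-tax lien, so it outranks all other liens regardless of date.
The other liens, earliest effective date first: E (9 January 2021), D (21 February 2021), F (3 April 2021), C (30 July 2021), B (2 October 2021).
E is senior to C before the subordination, so the two trade places.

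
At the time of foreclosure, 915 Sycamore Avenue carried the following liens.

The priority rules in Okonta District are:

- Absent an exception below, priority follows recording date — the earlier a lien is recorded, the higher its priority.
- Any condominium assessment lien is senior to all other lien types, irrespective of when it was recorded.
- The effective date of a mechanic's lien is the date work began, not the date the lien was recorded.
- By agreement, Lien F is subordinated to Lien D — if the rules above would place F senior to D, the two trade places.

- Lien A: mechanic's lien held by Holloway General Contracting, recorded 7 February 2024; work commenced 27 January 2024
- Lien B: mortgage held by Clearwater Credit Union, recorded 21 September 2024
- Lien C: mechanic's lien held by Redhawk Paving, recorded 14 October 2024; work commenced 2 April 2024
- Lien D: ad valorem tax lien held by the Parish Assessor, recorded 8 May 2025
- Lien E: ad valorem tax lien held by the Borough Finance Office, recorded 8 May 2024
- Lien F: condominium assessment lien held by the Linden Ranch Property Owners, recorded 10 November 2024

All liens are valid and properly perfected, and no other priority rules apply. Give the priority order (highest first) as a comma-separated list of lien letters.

First, effective dates: A's effective date is 27 January 2024, when work began; C relates back to 2 April 2024 (work commenced).
F, as a condominium assessment lien, has superpriority and ranks first.
Remaining liens by effective date: A (27 January 2024), C (2 April 2024), E (8 May 2024), B (21 September 2024), D (8 May 2025).
F would otherwise be senior to D, so under the subordination agreement F and D exchange positions.

D, A, C, E, B, F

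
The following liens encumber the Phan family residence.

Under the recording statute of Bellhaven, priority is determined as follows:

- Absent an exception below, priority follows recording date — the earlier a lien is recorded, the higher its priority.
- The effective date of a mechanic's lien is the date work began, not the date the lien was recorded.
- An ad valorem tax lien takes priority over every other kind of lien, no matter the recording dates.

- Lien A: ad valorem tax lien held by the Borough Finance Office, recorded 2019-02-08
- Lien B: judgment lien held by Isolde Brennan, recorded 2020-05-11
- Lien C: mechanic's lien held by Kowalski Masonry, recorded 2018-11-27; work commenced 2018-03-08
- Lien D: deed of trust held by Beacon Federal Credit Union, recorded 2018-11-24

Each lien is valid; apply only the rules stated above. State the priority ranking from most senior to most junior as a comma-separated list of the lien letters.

A, C, D, B

Effective dates: C is treated as recorded 2018-03-08, the work-commencement date.
A is an ad valorem tax lien and takes priority over every other lien.
The other liens, earliest effective date first: C (2018-03-08), D (2018-11-24), B (2020-05-11).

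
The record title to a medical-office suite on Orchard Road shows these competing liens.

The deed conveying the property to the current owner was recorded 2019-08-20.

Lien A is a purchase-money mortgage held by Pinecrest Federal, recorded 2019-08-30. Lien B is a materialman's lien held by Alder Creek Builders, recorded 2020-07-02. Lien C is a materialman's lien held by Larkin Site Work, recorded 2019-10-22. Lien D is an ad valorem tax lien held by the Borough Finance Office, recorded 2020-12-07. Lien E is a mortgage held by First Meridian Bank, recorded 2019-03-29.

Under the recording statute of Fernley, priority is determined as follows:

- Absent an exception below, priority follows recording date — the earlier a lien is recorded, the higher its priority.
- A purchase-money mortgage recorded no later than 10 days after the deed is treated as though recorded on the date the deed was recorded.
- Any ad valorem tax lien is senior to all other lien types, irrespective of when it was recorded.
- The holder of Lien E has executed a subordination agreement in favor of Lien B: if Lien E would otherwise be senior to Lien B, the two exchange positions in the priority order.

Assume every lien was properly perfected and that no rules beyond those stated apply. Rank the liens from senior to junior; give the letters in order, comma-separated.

D, B, A, C, E

Effective dates after the stated exceptions: A's effective date is the deed date, 2019-08-20.
D, as an ad valorem tax lien, has superpriority and ranks first.
Remaining liens by effective date: E (2019-03-29), A (2019-08-20), C (2019-10-22), B (2020-07-02).
The subordination applies — E was senior to B — so E and B swap.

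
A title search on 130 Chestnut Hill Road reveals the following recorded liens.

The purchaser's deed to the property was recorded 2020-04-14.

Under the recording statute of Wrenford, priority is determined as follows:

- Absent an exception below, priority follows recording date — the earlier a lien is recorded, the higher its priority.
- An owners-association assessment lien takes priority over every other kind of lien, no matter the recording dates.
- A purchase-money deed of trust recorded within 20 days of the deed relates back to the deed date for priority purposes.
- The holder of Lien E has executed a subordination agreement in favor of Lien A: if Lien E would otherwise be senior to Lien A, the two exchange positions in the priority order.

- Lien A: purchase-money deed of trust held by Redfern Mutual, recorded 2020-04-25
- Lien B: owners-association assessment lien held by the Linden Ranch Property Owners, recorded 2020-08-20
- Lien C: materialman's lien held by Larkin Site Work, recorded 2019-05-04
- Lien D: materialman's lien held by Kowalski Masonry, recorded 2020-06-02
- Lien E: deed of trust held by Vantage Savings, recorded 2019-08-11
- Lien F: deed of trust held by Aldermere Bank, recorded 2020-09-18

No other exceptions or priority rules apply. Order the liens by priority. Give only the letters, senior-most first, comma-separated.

B, C, A, E, D, F

First, effective dates: A was recorded within the 20-day window, so its effective date is the deed date 2020-04-14.
B is an owners-association assessment lien and takes priority over every other lien.
The other liens, earliest effective date first: C (2019-05-04), E (2019-08-11), A (2020-04-14), D (2020-06-02), F (2020-09-18).
Because E would otherwise rank above A, the subordination swaps them.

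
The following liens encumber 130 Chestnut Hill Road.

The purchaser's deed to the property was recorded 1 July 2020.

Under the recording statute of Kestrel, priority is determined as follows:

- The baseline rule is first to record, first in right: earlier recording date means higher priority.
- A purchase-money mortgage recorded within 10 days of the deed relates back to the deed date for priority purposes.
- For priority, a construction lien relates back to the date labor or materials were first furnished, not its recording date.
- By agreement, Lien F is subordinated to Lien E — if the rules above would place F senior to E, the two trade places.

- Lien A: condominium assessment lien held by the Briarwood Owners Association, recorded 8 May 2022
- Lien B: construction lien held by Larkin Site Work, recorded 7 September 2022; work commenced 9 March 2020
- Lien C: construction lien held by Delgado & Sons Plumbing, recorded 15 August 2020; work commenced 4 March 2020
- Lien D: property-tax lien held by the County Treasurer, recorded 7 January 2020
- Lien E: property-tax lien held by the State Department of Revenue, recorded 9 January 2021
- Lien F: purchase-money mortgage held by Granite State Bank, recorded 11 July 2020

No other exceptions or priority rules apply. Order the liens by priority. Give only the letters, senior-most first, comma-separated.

Adjusting effective dates: B's effective date is 9 March 2020, when work began; C is treated as recorded 4 March 2020, the work-commencement date; F's effective date is the deed date, 1 July 2020.
By effective date, earliest first: D (7 January 2020), C (4 March 2020), B (9 March 2020), F (1 July 2020), E (9 January 2021), A (8 May 2022).
Because F would otherwise rank above E, the subordination swaps them.

D, C, B, E, F, A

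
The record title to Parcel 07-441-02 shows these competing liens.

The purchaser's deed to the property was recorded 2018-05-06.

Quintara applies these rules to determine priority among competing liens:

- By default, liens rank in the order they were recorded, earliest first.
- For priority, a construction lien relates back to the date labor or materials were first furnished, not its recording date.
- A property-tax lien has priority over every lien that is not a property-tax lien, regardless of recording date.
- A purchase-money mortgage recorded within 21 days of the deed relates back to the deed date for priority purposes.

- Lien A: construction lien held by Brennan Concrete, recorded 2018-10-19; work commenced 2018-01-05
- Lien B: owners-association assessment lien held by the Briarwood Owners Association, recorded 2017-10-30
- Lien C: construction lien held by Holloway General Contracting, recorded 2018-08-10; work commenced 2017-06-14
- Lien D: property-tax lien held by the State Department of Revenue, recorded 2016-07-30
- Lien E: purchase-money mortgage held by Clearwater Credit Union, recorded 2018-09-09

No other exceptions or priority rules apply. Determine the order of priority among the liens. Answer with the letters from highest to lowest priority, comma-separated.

Adjusting effective dates: A's effective date is 2018-01-05, when work began; C relates back to 2017-06-14 (work commenced); E missed the 21-day window (126 days after the deed), so its recording date stands.
D, as a property-tax lien, has superpriority and ranks first.
The other liens, earliest effective date first: C (2017-06-14), B (2017-10-30), A (2018-01-05), E (2018-09-09).

D, C, B, A, E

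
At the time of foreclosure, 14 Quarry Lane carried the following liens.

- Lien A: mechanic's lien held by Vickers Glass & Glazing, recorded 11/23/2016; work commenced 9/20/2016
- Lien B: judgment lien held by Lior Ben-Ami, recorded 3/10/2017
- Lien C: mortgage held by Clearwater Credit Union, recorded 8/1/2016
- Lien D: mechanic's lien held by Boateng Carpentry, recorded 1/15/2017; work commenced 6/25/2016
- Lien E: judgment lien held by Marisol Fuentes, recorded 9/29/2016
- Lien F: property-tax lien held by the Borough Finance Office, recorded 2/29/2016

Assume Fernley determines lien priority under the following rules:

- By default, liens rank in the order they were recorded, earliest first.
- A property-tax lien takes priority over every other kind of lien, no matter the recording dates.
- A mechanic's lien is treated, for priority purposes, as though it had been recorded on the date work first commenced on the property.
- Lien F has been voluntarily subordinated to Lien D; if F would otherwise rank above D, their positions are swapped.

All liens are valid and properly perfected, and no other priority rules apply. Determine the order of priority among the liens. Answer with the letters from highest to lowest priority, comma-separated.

D, F, C, A, E, B

Effective dates after the stated exceptions: A is treated as recorded 9/20/2016, the work-commencement date; D relates back to 6/25/2016 (work commenced).
As a property-tax lien, F is senior to every other lien.
The other liens, earliest effective date first: D (6/25/2016), C (8/1/2016), A (9/20/2016), E (9/29/2016), B (3/10/2017).
Because F would otherwise rank above D, the subordination swaps them.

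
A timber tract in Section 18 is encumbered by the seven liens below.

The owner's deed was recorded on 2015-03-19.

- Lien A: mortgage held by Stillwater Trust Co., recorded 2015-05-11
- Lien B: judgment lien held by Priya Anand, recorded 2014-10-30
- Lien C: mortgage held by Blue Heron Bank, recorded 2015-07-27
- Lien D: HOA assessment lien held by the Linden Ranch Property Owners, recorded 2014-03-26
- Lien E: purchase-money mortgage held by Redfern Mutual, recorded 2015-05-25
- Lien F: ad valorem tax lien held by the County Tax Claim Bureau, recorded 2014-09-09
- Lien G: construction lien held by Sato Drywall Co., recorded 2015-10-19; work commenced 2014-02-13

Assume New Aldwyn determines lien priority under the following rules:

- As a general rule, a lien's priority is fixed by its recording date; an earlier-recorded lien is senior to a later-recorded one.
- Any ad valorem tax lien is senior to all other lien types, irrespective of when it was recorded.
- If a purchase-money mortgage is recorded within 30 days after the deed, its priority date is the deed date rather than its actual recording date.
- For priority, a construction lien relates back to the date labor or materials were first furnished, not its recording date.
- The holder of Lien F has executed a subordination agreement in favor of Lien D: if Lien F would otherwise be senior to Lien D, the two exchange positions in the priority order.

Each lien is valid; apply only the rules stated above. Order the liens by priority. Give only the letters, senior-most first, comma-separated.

D, G, F, B, A, E, C

Effective dates: E was recorded 67 days after the deed — beyond 30 days — so no relation-back applies; G's effective date is 2014-02-13, when work began.
As an ad valorem tax lien, F is senior to every other lien.
Among the remaining liens, by effective date: G (2014-02-13), D (2014-03-26), B (2014-10-30), A (2015-05-11), E (2015-05-25), C (2015-07-27).
The subordination applies — F was senior to D — so F and D swap.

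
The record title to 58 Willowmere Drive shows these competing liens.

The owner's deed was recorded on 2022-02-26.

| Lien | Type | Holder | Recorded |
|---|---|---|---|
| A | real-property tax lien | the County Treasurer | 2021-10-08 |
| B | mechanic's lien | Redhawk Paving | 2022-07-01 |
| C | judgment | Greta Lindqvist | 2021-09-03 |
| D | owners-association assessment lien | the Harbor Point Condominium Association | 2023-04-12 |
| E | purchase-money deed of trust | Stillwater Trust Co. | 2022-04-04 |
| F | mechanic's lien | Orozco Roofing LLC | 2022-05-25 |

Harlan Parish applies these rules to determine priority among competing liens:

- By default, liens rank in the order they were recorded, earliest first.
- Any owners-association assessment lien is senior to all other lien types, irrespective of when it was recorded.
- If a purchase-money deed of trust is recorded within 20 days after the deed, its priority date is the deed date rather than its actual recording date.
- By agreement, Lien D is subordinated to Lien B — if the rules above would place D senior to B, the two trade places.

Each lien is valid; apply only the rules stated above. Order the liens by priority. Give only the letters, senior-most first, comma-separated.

B, C, A, E, F, D

First, effective dates: E missed the 20-day window (37 days after the deed), so its recording date stands.
D is an owners-association assessment lien, so it outranks all other liens regardless of date.
Among the remaining liens, by effective date: C (2021-09-03), A (2021-10-08), E (2022-04-04), F (2022-05-25), B (2022-07-01).
D would otherwise be senior to B, so under the subordination agreement D and B exchange positions.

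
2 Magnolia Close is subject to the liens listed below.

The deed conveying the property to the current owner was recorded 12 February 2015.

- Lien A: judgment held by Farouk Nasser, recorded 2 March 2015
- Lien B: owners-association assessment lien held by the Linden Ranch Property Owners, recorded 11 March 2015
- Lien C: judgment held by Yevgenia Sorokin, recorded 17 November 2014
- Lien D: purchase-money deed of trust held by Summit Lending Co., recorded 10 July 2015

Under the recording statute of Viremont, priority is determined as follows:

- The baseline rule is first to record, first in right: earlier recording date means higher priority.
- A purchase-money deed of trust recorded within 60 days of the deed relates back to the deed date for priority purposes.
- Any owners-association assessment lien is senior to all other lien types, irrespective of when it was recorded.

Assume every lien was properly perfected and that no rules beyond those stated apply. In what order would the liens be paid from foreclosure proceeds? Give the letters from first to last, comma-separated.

B, C, A, D

First, effective dates: D was recorded 148 days after the deed, outside the 60-day window, so it keeps its recording date.
B is an owners-association assessment lien and takes priority over every other lien.
Remaining liens by effective date: C (17 November 2014), A (2 March 2015), D (10 July 2015).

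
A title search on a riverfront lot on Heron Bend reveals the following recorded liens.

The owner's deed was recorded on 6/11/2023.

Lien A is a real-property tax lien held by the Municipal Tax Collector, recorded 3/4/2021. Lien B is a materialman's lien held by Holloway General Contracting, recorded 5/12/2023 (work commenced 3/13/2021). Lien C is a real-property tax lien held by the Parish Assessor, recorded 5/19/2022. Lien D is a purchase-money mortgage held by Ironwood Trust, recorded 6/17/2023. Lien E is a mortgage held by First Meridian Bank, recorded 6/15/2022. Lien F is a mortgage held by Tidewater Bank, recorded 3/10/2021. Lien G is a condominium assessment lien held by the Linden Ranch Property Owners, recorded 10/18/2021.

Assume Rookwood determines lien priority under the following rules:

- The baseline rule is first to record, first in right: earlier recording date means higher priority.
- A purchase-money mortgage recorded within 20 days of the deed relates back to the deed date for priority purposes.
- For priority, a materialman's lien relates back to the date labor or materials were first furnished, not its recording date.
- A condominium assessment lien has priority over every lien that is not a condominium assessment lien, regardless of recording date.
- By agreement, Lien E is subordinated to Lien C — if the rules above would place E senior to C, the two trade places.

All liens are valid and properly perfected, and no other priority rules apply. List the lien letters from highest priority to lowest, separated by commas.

First, effective dates: B is treated as recorded 3/13/2021, the work-commencement date; D's effective date is the deed date, 6/11/2023.
G, as a condominium assessment lien, has superpriority and ranks first.
Remaining liens by effective date: A (3/4/2021), F (3/10/2021), B (3/13/2021), C (5/19/2022), E (6/15/2022), D (6/11/2023).
E already ranks below C; the subordination has no effect.

G, A, F, B, C, E, D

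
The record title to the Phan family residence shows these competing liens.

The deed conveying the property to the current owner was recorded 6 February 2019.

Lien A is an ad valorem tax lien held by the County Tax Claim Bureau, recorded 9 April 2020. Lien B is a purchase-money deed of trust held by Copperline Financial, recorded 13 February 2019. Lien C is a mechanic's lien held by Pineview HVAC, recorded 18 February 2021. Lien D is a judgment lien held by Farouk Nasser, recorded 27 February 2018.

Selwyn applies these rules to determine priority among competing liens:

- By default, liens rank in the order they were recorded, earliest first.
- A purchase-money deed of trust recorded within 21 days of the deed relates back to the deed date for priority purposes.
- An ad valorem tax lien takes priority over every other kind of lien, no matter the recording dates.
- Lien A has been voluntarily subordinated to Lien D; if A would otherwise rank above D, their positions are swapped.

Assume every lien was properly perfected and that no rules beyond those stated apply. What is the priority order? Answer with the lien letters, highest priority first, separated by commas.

D, A, B, C

First, effective dates: B was recorded within the 21-day window, so its effective date is the deed date 6 February 2019.
A, as an ad valorem tax lien, has superpriority and ranks first.
Ordering the rest by effective date: D (27 February 2018), B (6 February 2019), C (18 February 2021).
Because A would otherwise rank above D, the subordination swaps them.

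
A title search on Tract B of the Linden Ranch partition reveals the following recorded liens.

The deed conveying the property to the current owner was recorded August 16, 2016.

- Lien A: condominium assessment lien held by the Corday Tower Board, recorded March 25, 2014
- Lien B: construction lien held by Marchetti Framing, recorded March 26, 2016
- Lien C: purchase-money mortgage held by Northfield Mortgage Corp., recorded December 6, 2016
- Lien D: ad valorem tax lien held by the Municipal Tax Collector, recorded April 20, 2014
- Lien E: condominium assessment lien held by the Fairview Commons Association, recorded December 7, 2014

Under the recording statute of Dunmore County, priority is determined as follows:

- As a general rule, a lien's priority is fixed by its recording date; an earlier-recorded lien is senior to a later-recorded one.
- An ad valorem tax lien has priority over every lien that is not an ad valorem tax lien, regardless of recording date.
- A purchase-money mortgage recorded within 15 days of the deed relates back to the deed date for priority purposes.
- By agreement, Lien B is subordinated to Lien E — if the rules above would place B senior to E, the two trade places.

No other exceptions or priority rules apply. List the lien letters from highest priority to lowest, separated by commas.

Effective dates: C was recorded 112 days after the deed, outside the 15-day window, so it keeps its recording date.
As an ad valorem tax lien, D is senior to every other lien.
Among the remaining liens, by effective date: A (March 25, 2014), E (December 7, 2014), B (March 26, 2016), C (December 6, 2016).
B already ranks below E; the subordination has no effect.

D, A, E, B, C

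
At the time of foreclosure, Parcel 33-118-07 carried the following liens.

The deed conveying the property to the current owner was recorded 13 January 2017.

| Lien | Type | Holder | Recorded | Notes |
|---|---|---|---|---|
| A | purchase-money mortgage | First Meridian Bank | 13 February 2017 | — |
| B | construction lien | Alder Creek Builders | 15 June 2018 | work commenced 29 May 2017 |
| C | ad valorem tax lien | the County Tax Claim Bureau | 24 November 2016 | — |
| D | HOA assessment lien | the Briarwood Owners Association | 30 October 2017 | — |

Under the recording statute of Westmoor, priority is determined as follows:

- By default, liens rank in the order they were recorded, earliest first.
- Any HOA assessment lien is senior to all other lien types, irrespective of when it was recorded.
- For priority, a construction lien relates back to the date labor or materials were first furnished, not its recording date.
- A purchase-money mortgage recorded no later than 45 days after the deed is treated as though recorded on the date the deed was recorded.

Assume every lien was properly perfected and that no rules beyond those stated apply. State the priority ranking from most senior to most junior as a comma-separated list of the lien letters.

Effective dates after the stated exceptions: A was recorded within the 45-day window, so its effective date is the deed date 13 January 2017; B is treated as recorded 29 May 2017, the work-commencement date.
As an HOA assessment lien, D is senior to every other lien.
Ordering the rest by effective date: C (24 November 2016), A (13 January 2017), B (29 May 2017).

D, C, A, B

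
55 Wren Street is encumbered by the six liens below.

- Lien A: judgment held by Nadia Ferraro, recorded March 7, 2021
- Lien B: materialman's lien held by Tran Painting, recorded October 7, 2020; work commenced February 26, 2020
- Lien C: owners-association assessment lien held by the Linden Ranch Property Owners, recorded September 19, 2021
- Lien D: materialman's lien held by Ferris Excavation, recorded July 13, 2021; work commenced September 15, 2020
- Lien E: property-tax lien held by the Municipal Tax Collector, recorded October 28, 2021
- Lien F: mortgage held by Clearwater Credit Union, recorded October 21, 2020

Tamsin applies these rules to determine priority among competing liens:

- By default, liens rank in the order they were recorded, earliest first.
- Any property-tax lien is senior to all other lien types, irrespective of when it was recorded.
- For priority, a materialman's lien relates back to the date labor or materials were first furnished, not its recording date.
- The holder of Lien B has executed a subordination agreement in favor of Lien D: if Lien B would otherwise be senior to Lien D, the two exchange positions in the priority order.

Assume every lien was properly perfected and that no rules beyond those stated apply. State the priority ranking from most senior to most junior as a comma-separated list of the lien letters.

Effective dates: B's effective date is February 26, 2020, when work began; D relates back to September 15, 2020 (work commenced).
E is a property-tax lien, so it outranks all other liens regardless of date.
The other liens, earliest effective date first: B (February 26, 2020), D (September 15, 2020), F (October 21, 2020), A (March 7, 2021), C (September 19, 2021).
The subordination applies — B was senior to D — so B and D swap.

E, D, B, F, A, C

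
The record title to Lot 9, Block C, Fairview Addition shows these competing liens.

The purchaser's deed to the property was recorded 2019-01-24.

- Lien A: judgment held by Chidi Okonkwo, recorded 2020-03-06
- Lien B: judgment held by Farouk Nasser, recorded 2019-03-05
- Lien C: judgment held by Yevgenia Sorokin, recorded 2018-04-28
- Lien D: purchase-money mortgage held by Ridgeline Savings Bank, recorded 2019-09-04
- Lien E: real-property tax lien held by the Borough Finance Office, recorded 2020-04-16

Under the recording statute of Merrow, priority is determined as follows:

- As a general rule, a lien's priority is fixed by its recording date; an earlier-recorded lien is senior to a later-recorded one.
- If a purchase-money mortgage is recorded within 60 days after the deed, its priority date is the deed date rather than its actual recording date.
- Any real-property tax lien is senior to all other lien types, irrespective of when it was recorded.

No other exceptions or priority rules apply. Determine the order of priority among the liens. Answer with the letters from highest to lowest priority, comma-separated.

E, C, B, D, A

First, effective dates: D was recorded 223 days after the deed — beyond 60 days — so no relation-back applies.
E is a real-property tax lien and takes priority over every other lien.
Ordering the rest by effective date: C (2018-04-28), B (2019-03-05), D (2019-09-04), A (2020-03-06).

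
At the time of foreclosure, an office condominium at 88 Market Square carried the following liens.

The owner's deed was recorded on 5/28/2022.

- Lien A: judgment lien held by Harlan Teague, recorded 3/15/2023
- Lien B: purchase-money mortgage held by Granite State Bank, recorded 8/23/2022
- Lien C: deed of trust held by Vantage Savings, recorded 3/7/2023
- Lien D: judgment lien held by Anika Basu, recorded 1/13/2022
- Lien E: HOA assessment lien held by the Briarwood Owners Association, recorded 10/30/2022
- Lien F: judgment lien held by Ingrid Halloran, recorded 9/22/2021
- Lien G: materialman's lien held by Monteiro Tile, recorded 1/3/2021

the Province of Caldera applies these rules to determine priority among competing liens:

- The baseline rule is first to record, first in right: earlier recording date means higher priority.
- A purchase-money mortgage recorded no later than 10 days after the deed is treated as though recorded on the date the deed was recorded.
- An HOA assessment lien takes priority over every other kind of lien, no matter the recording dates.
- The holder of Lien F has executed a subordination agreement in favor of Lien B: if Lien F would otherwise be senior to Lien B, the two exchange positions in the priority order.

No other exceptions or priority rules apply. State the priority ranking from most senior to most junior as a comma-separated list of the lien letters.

E, G, B, D, F, C, A

Effective dates after the stated exceptions: B missed the 10-day window (87 days after the deed), so its recording date stands.
E, as an HOA assessment lien, has superpriority and ranks first.
Remaining liens by effective date: G (1/3/2021), F (9/22/2021), D (1/13/2022), B (8/23/2022), C (3/7/2023), A (3/15/2023).
The subordination applies — F was senior to B — so F and B swap.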